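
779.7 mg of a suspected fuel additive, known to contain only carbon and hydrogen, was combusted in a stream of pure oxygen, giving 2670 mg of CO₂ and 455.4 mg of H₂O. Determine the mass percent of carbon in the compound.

93.46%

mol C = 2.670 g CO₂ ÷ 44.009 g/mol = 0.060669 mol
mol H = 2 × 0.4554 g H₂O ÷ 18.015 g/mol = 0.050558 mol
mass % C = 0.72870 g ÷ 0.7797 g × 100%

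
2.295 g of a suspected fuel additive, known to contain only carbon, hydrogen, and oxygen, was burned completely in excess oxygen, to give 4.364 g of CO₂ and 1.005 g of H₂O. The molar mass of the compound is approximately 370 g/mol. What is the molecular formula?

mol C = 4.364 g CO₂ ÷ 44.009 g/mol = 0.099162 mol
mol H = 2 × 1.005 g H₂O ÷ 18.015 g/mol = 0.11157 mol
mass O = 2.295 − (1.1910 + 0.11247) = 0.99150 g → mol O = 0.99150 ÷ 15.999 = 0.061973 mol
Divide by the smallest (0.061973 mol): C 1.600, H 1.800, O 1.000
Multiplying each by 5 gives whole numbers: C 8.00, H 9.00, O 5.00
Empirical formula: C8H9O5
Empirical-formula mass = 185.16 g/mol; 370 ÷ 185.16 ≈ 2, so the molecular formula is C16H18O10.

C16H18O10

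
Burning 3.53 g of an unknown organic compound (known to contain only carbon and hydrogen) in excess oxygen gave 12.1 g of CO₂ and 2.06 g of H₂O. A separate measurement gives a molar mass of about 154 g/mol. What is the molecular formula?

C12H10

mol C = 12.1 g CO₂ ÷ 44.009 g/mol = 0.2749 mol
mol H = 2 × 2.06 g H₂O ÷ 18.015 g/mol = 0.2287 mol
Divide by the smallest (0.2287 mol): C 1.202, H 1.000
Multiplying each by 5 gives whole numbers: C 6.01, H 5.00
Empirical formula: C6H5
Empirical-formula mass = 77.11 g/mol; 154 ÷ 77.11 ≈ 2, so the molecular formula is C12H10.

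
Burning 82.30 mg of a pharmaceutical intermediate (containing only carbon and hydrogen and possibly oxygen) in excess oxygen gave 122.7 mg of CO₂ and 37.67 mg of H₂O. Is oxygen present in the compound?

mol C = 0.1227 g CO₂ ÷ 44.009 g/mol = 0.0027881 mol
mol H = 2 × 0.03767 g H₂O ÷ 18.015 g/mol = 0.0041821 mol
C and H account for only 0.037703 g of the 0.08230 g sample; the remaining 0.044597 g must be oxygen.

yes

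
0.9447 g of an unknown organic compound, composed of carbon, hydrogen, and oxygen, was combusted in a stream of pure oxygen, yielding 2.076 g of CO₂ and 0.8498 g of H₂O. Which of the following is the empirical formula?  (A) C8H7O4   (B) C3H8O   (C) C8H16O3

mol C = 2.076 g CO₂ ÷ 44.009 g/mol = 0.047172 mol
mol H = 2 × 0.8498 g H₂O ÷ 18.015 g/mol = 0.094344 mol
mass O = 0.9447 − (0.56658 + 0.095098) = 0.28302 g → mol O = 0.28302 ÷ 15.999 = 0.017690 mol
Divide by the smallest (0.017690 mol): C 2.667, H 5.333, O 1.000
Multiplying each by 3 gives whole numbers: C 8.00, H 16.00, O 3.00

(C) C8H16O3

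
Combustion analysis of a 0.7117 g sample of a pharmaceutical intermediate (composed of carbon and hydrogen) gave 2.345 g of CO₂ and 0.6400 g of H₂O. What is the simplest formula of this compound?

mol C = 2.345 g CO₂ ÷ 44.009 g/mol = 0.053285 mol
mol H = 2 × 0.6400 g H₂O ÷ 18.015 g/mol = 0.071052 mol
Divide by the smallest (0.053285 mol): C 1.000, H 1.333
Multiplying each by 3 gives whole numbers: C 3.00, H 4.00

C3H4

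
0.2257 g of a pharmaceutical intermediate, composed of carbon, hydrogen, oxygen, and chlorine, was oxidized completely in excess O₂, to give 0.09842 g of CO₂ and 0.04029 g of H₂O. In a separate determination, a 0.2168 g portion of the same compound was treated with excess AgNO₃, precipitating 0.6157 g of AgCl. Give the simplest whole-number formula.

CH2Cl2O

mol C = 0.09842 g CO₂ ÷ 44.009 g/mol = 0.0022364 mol
mol H = 2 × 0.04029 g H₂O ÷ 18.015 g/mol = 0.0044729 mol
From the AgCl data: mol Cl per gram of compound = (0.6157 ÷ 143.318) ÷ 0.2168 = 0.019816 mol/g, so in the 0.2257 g combustion sample mol Cl = 0.0044724 mol
mass O = 0.2257 − (0.026861 + 0.0045087 + 0.15855) = 0.035784 g → mol O = 0.035784 ÷ 15.999 = 0.0022366 mol
Divide by the smallest (0.0022364 mol): C 1.000, H 2.000, Cl 2.000, O 1.000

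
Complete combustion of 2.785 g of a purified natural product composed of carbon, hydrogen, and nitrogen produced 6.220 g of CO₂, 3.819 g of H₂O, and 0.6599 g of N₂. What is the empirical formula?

C3H9N

mol C = 6.220 g CO₂ ÷ 44.009 g/mol = 0.14133 mol
mol H = 2 × 3.819 g H₂O ÷ 18.015 g/mol = 0.42398 mol
mol N = 2 × 0.6599 g N₂ ÷ 28.014 g/mol = 0.047112 mol
Divide by the smallest (0.047112 mol): C 3.000, H 8.999, N 1.000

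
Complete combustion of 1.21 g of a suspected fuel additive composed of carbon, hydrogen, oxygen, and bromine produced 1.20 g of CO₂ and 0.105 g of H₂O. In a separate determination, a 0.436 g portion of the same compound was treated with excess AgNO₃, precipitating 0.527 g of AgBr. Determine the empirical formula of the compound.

C7H3Br2O4

mol C = 1.20 g CO₂ ÷ 44.009 g/mol = 0.02727 mol
mol H = 2 × 0.105 g H₂O ÷ 18.015 g/mol = 0.01166 mol
From the AgBr data: mol Br per gram of compound = (0.527 ÷ 187.772) ÷ 0.436 = 0.006437 mol/g, so in the 1.21 g combustion sample mol Br = 0.007789 mol
mass O = 1.21 − (0.3275 + 0.01175 + 0.6224) = 0.2484 g → mol O = 0.2484 ÷ 15.999 = 0.01552 mol
Divide by the smallest (0.007789 mol): C 3.501, H 1.497, Br 1.000, O 1.993
Multiplying each by 2 gives whole numbers: C 7.00, H 2.99, Br 2.00, O 3.99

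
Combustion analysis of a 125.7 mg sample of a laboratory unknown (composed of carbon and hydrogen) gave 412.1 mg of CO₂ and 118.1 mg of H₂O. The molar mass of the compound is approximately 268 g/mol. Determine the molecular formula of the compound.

mol C = 0.4121 g CO₂ ÷ 44.009 g/mol = 0.0093640 mol
mol H = 2 × 0.1181 g H₂O ÷ 18.015 g/mol = 0.013111 mol
Divide by the smallest (0.0093640 mol): C 1.000, H 1.400
Multiplying each by 5 gives whole numbers: C 5.00, H 7.00
Empirical formula: C5H7
Empirical-formula mass = 67.11 g/mol; 268 ÷ 67.11 ≈ 4, so the molecular formula is C20H28.

C20H28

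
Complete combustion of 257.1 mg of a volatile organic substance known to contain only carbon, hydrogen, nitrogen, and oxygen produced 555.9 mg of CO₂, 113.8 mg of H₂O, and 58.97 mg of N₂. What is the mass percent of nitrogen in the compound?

22.94%

mol C = 0.5559 g CO₂ ÷ 44.009 g/mol = 0.012632 mol
mol H = 2 × 0.1138 g H₂O ÷ 18.015 g/mol = 0.012634 mol
mol N = 2 × 0.05897 g N₂ ÷ 28.014 g/mol = 0.0042100 mol
mass O = 0.2571 − (0.15172 + 0.012735 + 0.058970) = 0.033678 g → mol O = 0.033678 ÷ 15.999 = 0.0021050 mol
mass % N = 0.058970 g ÷ 0.2571 g × 100%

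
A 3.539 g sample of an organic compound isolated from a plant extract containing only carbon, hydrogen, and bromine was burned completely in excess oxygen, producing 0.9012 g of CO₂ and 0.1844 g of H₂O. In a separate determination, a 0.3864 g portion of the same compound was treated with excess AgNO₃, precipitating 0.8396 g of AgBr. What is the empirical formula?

CHBr2

mol C = 0.9012 g CO₂ ÷ 44.009 g/mol = 0.020478 mol
mol H = 2 × 0.1844 g H₂O ÷ 18.015 g/mol = 0.020472 mol
From the AgBr data: mol Br per gram of compound = (0.8396 ÷ 187.772) ÷ 0.3864 = 0.011572 mol/g, so in the 3.539 g combustion sample mol Br = 0.040953 mol
Divide by the smallest (0.020472 mol): C 1.000, H 1.000, Br 2.000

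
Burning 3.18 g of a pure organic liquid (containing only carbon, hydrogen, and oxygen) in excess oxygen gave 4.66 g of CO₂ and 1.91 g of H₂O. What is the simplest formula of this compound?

CH2O

mol C = 4.66 g CO₂ ÷ 44.009 g/mol = 0.1059 mol
mol H = 2 × 1.91 g H₂O ÷ 18.015 g/mol = 0.2120 mol
mass O = 3.18 − (1.272 + 0.2137) = 1.694 g → mol O = 1.694 ÷ 15.999 = 0.1059 mol
Divide by the smallest (0.1059 mol): C 1.000, H 2.003, O 1.000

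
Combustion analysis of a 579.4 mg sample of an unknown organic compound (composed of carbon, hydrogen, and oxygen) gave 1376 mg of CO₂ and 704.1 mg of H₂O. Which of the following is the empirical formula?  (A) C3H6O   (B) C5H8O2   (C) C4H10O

mol C = 1.376 g CO₂ ÷ 44.009 g/mol = 0.031266 mol
mol H = 2 × 0.7041 g H₂O ÷ 18.015 g/mol = 0.078168 mol
mass O = 0.5794 − (0.37554 + 0.078794) = 0.12507 g → mol O = 0.12507 ÷ 15.999 = 0.0078171 mol
Divide by the smallest (0.0078171 mol): C 4.000, H 10.000, O 1.000

(C) C4H10O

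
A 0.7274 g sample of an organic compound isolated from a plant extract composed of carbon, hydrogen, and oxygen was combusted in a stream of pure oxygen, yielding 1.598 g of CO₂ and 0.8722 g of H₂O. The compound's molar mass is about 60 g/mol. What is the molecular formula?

mol C = 1.598 g CO₂ ÷ 44.009 g/mol = 0.036311 mol
mol H = 2 × 0.8722 g H₂O ÷ 18.015 g/mol = 0.096830 mol
mass O = 0.7274 − (0.43613 + 0.097605) = 0.19367 g → mol O = 0.19367 ÷ 15.999 = 0.012105 mol
Divide by the smallest (0.012105 mol): C 3.000, H 7.999, O 1.000
Empirical formula: C3H8O
Empirical-formula mass = 60.10 g/mol; 60 ÷ 60.10 ≈ 1, so the molecular formula is C3H8O.

C3H8O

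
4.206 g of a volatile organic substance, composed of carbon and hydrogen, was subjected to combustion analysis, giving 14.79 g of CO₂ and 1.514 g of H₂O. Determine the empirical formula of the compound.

mol C = 14.79 g CO₂ ÷ 44.009 g/mol = 0.33607 mol
mol H = 2 × 1.514 g H₂O ÷ 18.015 g/mol = 0.16808 mol
Divide by the smallest (0.16808 mol): C 1.999, H 1.000

C2H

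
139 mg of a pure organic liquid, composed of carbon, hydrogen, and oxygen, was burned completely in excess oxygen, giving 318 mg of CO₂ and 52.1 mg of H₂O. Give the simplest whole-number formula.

mol C = 0.318 g CO₂ ÷ 44.009 g/mol = 0.007226 mol
mol H = 2 × 0.0521 g H₂O ÷ 18.015 g/mol = 0.005784 mol
mass O = 0.139 − (0.08679 + 0.005830) = 0.04638 g → mol O = 0.04638 ÷ 15.999 = 0.002899 mol
Divide by the smallest (0.002899 mol): C 2.493, H 1.995, O 1.000
Multiplying each by 2 gives whole numbers: C 4.99, H 3.99, O 2.00

C5H4O2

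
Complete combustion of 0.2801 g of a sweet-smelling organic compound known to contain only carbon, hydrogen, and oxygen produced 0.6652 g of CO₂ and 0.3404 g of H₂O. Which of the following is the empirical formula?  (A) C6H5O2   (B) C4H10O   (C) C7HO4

mol C = 0.6652 g CO₂ ÷ 44.009 g/mol = 0.015115 mol
mol H = 2 × 0.3404 g H₂O ÷ 18.015 g/mol = 0.037791 mol
mass O = 0.2801 − (0.18155 + 0.038093) = 0.060460 g → mol O = 0.060460 ÷ 15.999 = 0.0037790 mol
Divide by the smallest (0.0037790 mol): C 4.000, H 10.000, O 1.000

(B) C4H10O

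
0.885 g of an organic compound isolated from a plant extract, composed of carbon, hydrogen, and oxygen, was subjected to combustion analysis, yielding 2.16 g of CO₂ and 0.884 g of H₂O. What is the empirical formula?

C4H8O

mol C = 2.16 g CO₂ ÷ 44.009 g/mol = 0.04908 mol
mol H = 2 × 0.884 g H₂O ÷ 18.015 g/mol = 0.09814 mol
mass O = 0.885 − (0.5895 + 0.09893) = 0.1966 g → mol O = 0.1966 ÷ 15.999 = 0.01229 mol
Divide by the smallest (0.01229 mol): C 3.995, H 7.988, O 1.000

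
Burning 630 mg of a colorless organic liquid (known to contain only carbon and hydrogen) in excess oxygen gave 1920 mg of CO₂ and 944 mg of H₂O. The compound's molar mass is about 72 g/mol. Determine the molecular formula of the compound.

C5H12

mol C = 1.92 g CO₂ ÷ 44.009 g/mol = 0.04363 mol
mol H = 2 × 0.944 g H₂O ÷ 18.015 g/mol = 0.1048 mol
Divide by the smallest (0.04363 mol): C 1.000, H 2.402
Multiplying each by 5 gives whole numbers: C 5.00, H 12.01
Empirical formula: C5H12
Empirical-formula mass = 72.15 g/mol; 72 ÷ 72.15 ≈ 1, so the molecular formula is C5H12.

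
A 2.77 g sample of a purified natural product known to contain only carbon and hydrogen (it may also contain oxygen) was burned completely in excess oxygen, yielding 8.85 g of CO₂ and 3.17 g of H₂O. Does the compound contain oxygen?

mol C = 8.85 g CO₂ ÷ 44.009 g/mol = 0.2011 mol
mol H = 2 × 3.17 g H₂O ÷ 18.015 g/mol = 0.3519 mol
C and H together account for 2.770 g — essentially the entire 2.77 g sample — so the compound contains no oxygen.

no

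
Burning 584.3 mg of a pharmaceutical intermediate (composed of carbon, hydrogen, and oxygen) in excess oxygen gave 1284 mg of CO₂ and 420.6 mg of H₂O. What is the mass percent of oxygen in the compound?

mol C = 1.284 g CO₂ ÷ 44.009 g/mol = 0.029176 mol
mol H = 2 × 0.4206 g H₂O ÷ 18.015 g/mol = 0.046694 mol
mass O = 0.5843 − (0.35043 + 0.047068) = 0.18680 g → mol O = 0.18680 ÷ 15.999 = 0.011676 mol
mass % O = 0.18680 g ÷ 0.5843 g × 100%

31.97%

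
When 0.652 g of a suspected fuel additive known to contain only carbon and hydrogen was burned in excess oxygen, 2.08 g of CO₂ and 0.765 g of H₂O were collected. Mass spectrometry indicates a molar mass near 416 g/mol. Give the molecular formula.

C30H54

mol C = 2.08 g CO₂ ÷ 44.009 g/mol = 0.04726 mol
mol H = 2 × 0.765 g H₂O ÷ 18.015 g/mol = 0.08493 mol
Divide by the smallest (0.04726 mol): C 1.000, H 1.797
Multiplying each by 5 gives whole numbers: C 5.00, H 8.98
Empirical formula: C5H9
Empirical-formula mass = 69.13 g/mol; 416 ÷ 69.13 ≈ 6, so the molecular formula is C30H54.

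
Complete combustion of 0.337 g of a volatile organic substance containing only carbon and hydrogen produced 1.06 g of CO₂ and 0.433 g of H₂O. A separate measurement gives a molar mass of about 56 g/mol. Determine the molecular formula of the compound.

C4H8

mol C = 1.06 g CO₂ ÷ 44.009 g/mol = 0.02409 mol
mol H = 2 × 0.433 g H₂O ÷ 18.015 g/mol = 0.04807 mol
Divide by the smallest (0.02409 mol): C 1.000, H 1.996
Empirical formula: CH2
Empirical-formula mass = 14.03 g/mol; 56 ÷ 14.03 ≈ 4, so the molecular formula is C4H8.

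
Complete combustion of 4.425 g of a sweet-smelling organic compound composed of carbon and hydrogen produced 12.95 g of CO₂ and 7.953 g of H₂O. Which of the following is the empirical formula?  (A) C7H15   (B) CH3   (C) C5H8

(B) CH3

mol C = 12.95 g CO₂ ÷ 44.009 g/mol = 0.29426 mol
mol H = 2 × 7.953 g H₂O ÷ 18.015 g/mol = 0.88293 mol
Divide by the smallest (0.29426 mol): C 1.000, H 3.001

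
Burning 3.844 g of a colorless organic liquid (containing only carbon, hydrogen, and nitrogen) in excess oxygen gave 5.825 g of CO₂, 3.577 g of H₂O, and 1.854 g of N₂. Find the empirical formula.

mol C = 5.825 g CO₂ ÷ 44.009 g/mol = 0.13236 mol
mol H = 2 × 3.577 g H₂O ÷ 18.015 g/mol = 0.39711 mol
mol N = 2 × 1.854 g N₂ ÷ 28.014 g/mol = 0.13236 mol
Divide by the smallest (0.13236 mol): C 1.000, H 3.000, N 1.000

CH3N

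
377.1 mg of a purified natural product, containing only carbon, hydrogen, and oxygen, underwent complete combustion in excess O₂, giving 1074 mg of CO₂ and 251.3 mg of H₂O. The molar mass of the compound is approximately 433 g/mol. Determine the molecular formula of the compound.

mol C = 1.074 g CO₂ ÷ 44.009 g/mol = 0.024404 mol
mol H = 2 × 0.2513 g H₂O ÷ 18.015 g/mol = 0.027899 mol
mass O = 0.3771 − (0.29312 + 0.028122) = 0.055860 g → mol O = 0.055860 ÷ 15.999 = 0.0034915 mol
Divide by the smallest (0.0034915 mol): C 6.990, H 7.991, O 1.000
Empirical formula: C7H8O
Empirical-formula mass = 108.14 g/mol; 433 ÷ 108.14 ≈ 4, so the molecular formula is C28H32O4.

C28H32O4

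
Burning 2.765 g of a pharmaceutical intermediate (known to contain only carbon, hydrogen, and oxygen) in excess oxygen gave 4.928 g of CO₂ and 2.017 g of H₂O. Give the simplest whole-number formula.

mol C = 4.928 g CO₂ ÷ 44.009 g/mol = 0.11198 mol
mol H = 2 × 2.017 g H₂O ÷ 18.015 g/mol = 0.22392 mol
mass O = 2.765 − (1.3450 + 0.22572) = 1.1943 g → mol O = 1.1943 ÷ 15.999 = 0.074650 mol
Divide by the smallest (0.074650 mol): C 1.500, H 3.000, O 1.000
Multiplying each by 2 gives whole numbers: C 3.00, H 6.00, O 2.00

C3H6O2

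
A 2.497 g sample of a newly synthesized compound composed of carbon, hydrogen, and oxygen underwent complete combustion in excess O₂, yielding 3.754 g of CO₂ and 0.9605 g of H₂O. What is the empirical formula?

mol C = 3.754 g CO₂ ÷ 44.009 g/mol = 0.085301 mol
mol H = 2 × 0.9605 g H₂O ÷ 18.015 g/mol = 0.10663 mol
mass O = 2.497 − (1.0245 + 0.10749) = 1.3650 g → mol O = 1.3650 ÷ 15.999 = 0.085316 mol
Divide by the smallest (0.085301 mol): C 1.000, H 1.250, O 1.000
Multiplying each by 4 gives whole numbers: C 4.00, H 5.00, O 4.00

C4H5O4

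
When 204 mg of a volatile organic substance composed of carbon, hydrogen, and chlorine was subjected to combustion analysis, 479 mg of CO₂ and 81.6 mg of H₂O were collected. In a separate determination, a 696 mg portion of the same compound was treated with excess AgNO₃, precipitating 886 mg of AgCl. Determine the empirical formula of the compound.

C6H5Cl

mol C = 0.479 g CO₂ ÷ 44.009 g/mol = 0.01088 mol
mol H = 2 × 0.0816 g H₂O ÷ 18.015 g/mol = 0.009059 mol
From the AgCl data: mol Cl per gram of compound = (0.886 ÷ 143.318) ÷ 0.696 = 0.008882 mol/g, so in the 0.204 g combustion sample mol Cl = 0.001812 mol
Divide by the smallest (0.001812 mol): C 6.007, H 5.000, Cl 1.000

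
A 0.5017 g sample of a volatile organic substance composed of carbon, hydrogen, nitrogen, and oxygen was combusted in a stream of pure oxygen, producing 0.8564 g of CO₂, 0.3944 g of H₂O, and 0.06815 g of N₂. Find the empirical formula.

mol C = 0.8564 g CO₂ ÷ 44.009 g/mol = 0.019460 mol
mol H = 2 × 0.3944 g H₂O ÷ 18.015 g/mol = 0.043786 mol
mol N = 2 × 0.06815 g N₂ ÷ 28.014 g/mol = 0.0048654 mol
mass O = 0.5017 − (0.23373 + 0.044136 + 0.068150) = 0.15568 g → mol O = 0.15568 ÷ 15.999 = 0.0097309 mol
Divide by the smallest (0.0048654 mol): C 4.000, H 8.999, N 1.000, O 2.000

C4H9NO2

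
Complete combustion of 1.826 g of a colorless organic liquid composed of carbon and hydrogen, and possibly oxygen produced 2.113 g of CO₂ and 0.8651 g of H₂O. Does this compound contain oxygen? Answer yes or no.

yes

mol C = 2.113 g CO₂ ÷ 44.009 g/mol = 0.048013 mol
mol H = 2 × 0.8651 g H₂O ÷ 18.015 g/mol = 0.096042 mol
C and H account for only 0.67349 g of the 1.826 g sample; the remaining 1.1525 g must be oxygen.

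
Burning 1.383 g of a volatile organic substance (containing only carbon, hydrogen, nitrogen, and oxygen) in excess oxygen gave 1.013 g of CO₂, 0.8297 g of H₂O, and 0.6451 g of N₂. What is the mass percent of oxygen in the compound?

26.65%

mol C = 1.013 g CO₂ ÷ 44.009 g/mol = 0.023018 mol
mol H = 2 × 0.8297 g H₂O ÷ 18.015 g/mol = 0.092112 mol
mol N = 2 × 0.6451 g N₂ ÷ 28.014 g/mol = 0.046056 mol
mass O = 1.383 − (0.27647 + 0.092849 + 0.64510) = 0.36858 g → mol O = 0.36858 ÷ 15.999 = 0.023038 mol
mass % O = 0.36858 g ÷ 1.383 g × 100%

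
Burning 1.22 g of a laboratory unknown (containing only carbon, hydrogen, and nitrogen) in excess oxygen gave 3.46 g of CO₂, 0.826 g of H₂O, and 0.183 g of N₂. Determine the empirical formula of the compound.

C6H7N

mol C = 3.46 g CO₂ ÷ 44.009 g/mol = 0.07862 mol
mol H = 2 × 0.826 g H₂O ÷ 18.015 g/mol = 0.09170 mol
mol N = 2 × 0.183 g N₂ ÷ 28.014 g/mol = 0.01306 mol
Divide by the smallest (0.01306 mol): C 6.018, H 7.019, N 1.000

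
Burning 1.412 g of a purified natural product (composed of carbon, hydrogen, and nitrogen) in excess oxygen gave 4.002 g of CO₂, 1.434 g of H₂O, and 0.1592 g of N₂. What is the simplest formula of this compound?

C8H14N

mol C = 4.002 g CO₂ ÷ 44.009 g/mol = 0.090936 mol
mol H = 2 × 1.434 g H₂O ÷ 18.015 g/mol = 0.15920 mol
mol N = 2 × 0.1592 g N₂ ÷ 28.014 g/mol = 0.011366 mol
Divide by the smallest (0.011366 mol): C 8.001, H 14.007, N 1.000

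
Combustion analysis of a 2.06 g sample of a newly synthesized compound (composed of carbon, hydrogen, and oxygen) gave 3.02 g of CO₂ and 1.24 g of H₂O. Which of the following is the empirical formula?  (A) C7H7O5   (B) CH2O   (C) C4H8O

mol C = 3.02 g CO₂ ÷ 44.009 g/mol = 0.06862 mol
mol H = 2 × 1.24 g H₂O ÷ 18.015 g/mol = 0.1377 mol
mass O = 2.06 − (0.8242 + 0.1388) = 1.097 g → mol O = 1.097 ÷ 15.999 = 0.06857 mol
Divide by the smallest (0.06857 mol): C 1.001, H 2.008, O 1.000

(B) CH2O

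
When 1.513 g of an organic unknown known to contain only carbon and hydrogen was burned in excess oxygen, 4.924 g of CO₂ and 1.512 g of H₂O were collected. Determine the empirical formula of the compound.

mol C = 4.924 g CO₂ ÷ 44.009 g/mol = 0.11189 mol
mol H = 2 × 1.512 g H₂O ÷ 18.015 g/mol = 0.16786 mol
Divide by the smallest (0.11189 mol): C 1.000, H 1.500
Multiplying each by 2 gives whole numbers: C 2.00, H 3.00

C2H3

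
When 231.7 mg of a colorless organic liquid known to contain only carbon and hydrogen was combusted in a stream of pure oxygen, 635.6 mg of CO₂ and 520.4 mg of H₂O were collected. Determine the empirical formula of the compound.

mol C = 0.6356 g CO₂ ÷ 44.009 g/mol = 0.014443 mol
mol H = 2 × 0.5204 g H₂O ÷ 18.015 g/mol = 0.057774 mol
Divide by the smallest (0.014443 mol): C 1.000, H 4.000

CH4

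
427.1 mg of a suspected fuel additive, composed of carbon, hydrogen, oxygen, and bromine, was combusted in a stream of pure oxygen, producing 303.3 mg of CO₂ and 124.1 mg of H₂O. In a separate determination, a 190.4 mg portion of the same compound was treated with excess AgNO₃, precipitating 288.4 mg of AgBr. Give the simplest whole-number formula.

mol C = 0.3033 g CO₂ ÷ 44.009 g/mol = 0.0068918 mol
mol H = 2 × 0.1241 g H₂O ÷ 18.015 g/mol = 0.013777 mol
From the AgBr data: mol Br per gram of compound = (0.2884 ÷ 187.772) ÷ 0.1904 = 0.0080667 mol/g, so in the 0.4271 g combustion sample mol Br = 0.0034453 mol
mass O = 0.4271 − (0.082777 + 0.013888 + 0.27529) = 0.055142 g → mol O = 0.055142 ÷ 15.999 = 0.0034466 mol
Divide by the smallest (0.0034453 mol): C 2.000, H 3.999, Br 1.000, O 1.000

C2H4BrO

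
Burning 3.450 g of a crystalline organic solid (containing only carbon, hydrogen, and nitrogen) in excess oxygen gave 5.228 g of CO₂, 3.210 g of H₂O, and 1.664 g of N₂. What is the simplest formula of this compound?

mol C = 5.228 g CO₂ ÷ 44.009 g/mol = 0.11879 mol
mol H = 2 × 3.210 g H₂O ÷ 18.015 g/mol = 0.35637 mol
mol N = 2 × 1.664 g N₂ ÷ 28.014 g/mol = 0.11880 mol
Divide by the smallest (0.11879 mol): C 1.000, H 3.000, N 1.000

CH3N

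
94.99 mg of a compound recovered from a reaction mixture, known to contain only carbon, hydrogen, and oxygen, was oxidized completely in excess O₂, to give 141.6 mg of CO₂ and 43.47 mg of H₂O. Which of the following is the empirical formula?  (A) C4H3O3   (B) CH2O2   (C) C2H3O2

mol C = 0.1416 g CO₂ ÷ 44.009 g/mol = 0.0032175 mol
mol H = 2 × 0.04347 g H₂O ÷ 18.015 g/mol = 0.0048260 mol
mass O = 0.09499 − (0.038646 + 0.0048646) = 0.051480 g → mol O = 0.051480 ÷ 15.999 = 0.0032177 mol
Divide by the smallest (0.0032175 mol): C 1.000, H 1.500, O 1.000
Multiplying each by 2 gives whole numbers: C 2.00, H 3.00, O 2.00

(C) C2H3O2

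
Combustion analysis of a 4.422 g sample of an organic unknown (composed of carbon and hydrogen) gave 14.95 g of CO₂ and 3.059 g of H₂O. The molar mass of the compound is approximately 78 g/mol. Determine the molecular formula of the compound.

C6H6

mol C = 14.95 g CO₂ ÷ 44.009 g/mol = 0.33970 mol
mol H = 2 × 3.059 g H₂O ÷ 18.015 g/mol = 0.33961 mol
Divide by the smallest (0.33961 mol): C 1.000, H 1.000
Empirical formula: CH
Empirical-formula mass = 13.02 g/mol; 78 ÷ 13.02 ≈ 6, so the molecular formula is C6H6.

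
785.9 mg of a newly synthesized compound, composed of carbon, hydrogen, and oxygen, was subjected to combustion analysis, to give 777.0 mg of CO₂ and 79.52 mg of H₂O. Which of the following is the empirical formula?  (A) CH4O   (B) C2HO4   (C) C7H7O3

mol C = 0.7770 g CO₂ ÷ 44.009 g/mol = 0.017655 mol
mol H = 2 × 0.07952 g H₂O ÷ 18.015 g/mol = 0.0088282 mol
mass O = 0.7859 − (0.21206 + 0.0088988) = 0.56494 g → mol O = 0.56494 ÷ 15.999 = 0.035311 mol
Divide by the smallest (0.0088282 mol): C 2.000, H 1.000, O 4.000

(B) C2HO4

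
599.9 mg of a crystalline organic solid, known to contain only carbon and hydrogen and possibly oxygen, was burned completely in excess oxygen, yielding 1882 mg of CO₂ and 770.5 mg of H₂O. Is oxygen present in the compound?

mol C = 1.882 g CO₂ ÷ 44.009 g/mol = 0.042764 mol
mol H = 2 × 0.7705 g H₂O ÷ 18.015 g/mol = 0.085540 mol
C and H together account for 0.59986 g — essentially the entire 0.5999 g sample — so the compound contains no oxygen.

no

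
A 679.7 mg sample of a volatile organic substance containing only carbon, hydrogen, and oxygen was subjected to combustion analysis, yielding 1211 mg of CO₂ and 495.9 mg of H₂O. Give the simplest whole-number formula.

mol C = 1.211 g CO₂ ÷ 44.009 g/mol = 0.027517 mol
mol H = 2 × 0.4959 g H₂O ÷ 18.015 g/mol = 0.055054 mol
mass O = 0.6797 − (0.33051 + 0.055495) = 0.29370 g → mol O = 0.29370 ÷ 15.999 = 0.018357 mol
Divide by the smallest (0.018357 mol): C 1.499, H 2.999, O 1.000
Multiplying each by 2 gives whole numbers: C 3.00, H 6.00, O 2.00

C3H6O2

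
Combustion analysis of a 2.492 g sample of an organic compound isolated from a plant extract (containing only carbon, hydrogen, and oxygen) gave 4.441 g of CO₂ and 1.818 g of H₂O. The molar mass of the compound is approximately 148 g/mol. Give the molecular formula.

mol C = 4.441 g CO₂ ÷ 44.009 g/mol = 0.10091 mol
mol H = 2 × 1.818 g H₂O ÷ 18.015 g/mol = 0.20183 mol
mass O = 2.492 − (1.2120 + 0.20345) = 1.0765 g → mol O = 1.0765 ÷ 15.999 = 0.067286 mol
Divide by the smallest (0.067286 mol): C 1.500, H 3.000, O 1.000
Multiplying each by 2 gives whole numbers: C 3.00, H 6.00, O 2.00
Empirical formula: C3H6O2
Empirical-formula mass = 74.08 g/mol; 148 ÷ 74.08 ≈ 2, so the molecular formula is C6H12O4.

C6H12O4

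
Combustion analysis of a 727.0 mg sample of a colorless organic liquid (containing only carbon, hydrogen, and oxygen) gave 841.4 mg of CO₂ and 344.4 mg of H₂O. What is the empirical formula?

C2H4O3

mol C = 0.8414 g CO₂ ÷ 44.009 g/mol = 0.019119 mol
mol H = 2 × 0.3444 g H₂O ÷ 18.015 g/mol = 0.038235 mol
mass O = 0.7270 − (0.22964 + 0.038541) = 0.45882 g → mol O = 0.45882 ÷ 15.999 = 0.028678 mol
Divide by the smallest (0.019119 mol): C 1.000, H 2.000, O 1.500
Multiplying each by 2 gives whole numbers: C 2.00, H 4.00, O 3.00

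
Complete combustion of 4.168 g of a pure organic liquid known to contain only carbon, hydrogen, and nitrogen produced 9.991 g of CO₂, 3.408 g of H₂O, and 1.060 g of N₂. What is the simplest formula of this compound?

mol C = 9.991 g CO₂ ÷ 44.009 g/mol = 0.22702 mol
mol H = 2 × 3.408 g H₂O ÷ 18.015 g/mol = 0.37835 mol
mol N = 2 × 1.060 g N₂ ÷ 28.014 g/mol = 0.075676 mol
Divide by the smallest (0.075676 mol): C 3.000, H 5.000, N 1.000

C3H5N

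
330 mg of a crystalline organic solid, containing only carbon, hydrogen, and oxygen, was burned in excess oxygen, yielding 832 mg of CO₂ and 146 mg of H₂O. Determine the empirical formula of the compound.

mol C = 0.832 g CO₂ ÷ 44.009 g/mol = 0.01891 mol
mol H = 2 × 0.146 g H₂O ÷ 18.015 g/mol = 0.01621 mol
mass O = 0.330 − (0.2271 + 0.01634) = 0.08659 g → mol O = 0.08659 ÷ 15.999 = 0.005412 mol
Divide by the smallest (0.005412 mol): C 3.493, H 2.995, O 1.000
Multiplying each by 2 gives whole numbers: C 6.99, H 5.99, O 2.00

C7H6O2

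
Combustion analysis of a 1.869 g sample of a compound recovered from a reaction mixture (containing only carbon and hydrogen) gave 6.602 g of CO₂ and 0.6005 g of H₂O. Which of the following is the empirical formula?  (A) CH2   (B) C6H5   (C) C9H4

mol C = 6.602 g CO₂ ÷ 44.009 g/mol = 0.15001 mol
mol H = 2 × 0.6005 g H₂O ÷ 18.015 g/mol = 0.066667 mol
Divide by the smallest (0.066667 mol): C 2.250, H 1.000
Multiplying each by 4 gives whole numbers: C 9.00, H 4.00

(C) C9H4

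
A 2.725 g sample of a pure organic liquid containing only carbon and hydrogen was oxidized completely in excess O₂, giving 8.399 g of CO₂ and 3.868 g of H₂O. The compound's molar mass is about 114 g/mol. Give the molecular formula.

C8H18

mol C = 8.399 g CO₂ ÷ 44.009 g/mol = 0.19085 mol
mol H = 2 × 3.868 g H₂O ÷ 18.015 g/mol = 0.42942 mol
Divide by the smallest (0.19085 mol): C 1.000, H 2.250
Multiplying each by 4 gives whole numbers: C 4.00, H 9.00
Empirical formula: C4H9
Empirical-formula mass = 57.12 g/mol; 114 ÷ 57.12 ≈ 2, so the molecular formula is C8H18.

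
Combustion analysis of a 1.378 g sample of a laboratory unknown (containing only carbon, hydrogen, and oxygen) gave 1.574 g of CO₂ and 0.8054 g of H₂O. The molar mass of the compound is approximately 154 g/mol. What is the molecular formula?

C4H10O6

mol C = 1.574 g CO₂ ÷ 44.009 g/mol = 0.035765 mol
mol H = 2 × 0.8054 g H₂O ÷ 18.015 g/mol = 0.089414 mol
mass O = 1.378 − (0.42958 + 0.090130) = 0.85829 g → mol O = 0.85829 ÷ 15.999 = 0.053647 mol
Divide by the smallest (0.035765 mol): C 1.000, H 2.500, O 1.500
Multiplying each by 2 gives whole numbers: C 2.00, H 5.00, O 3.00
Empirical formula: C2H5O3
Empirical-formula mass = 77.06 g/mol; 154 ÷ 77.06 ≈ 2, so the molecular formula is C4H10O6.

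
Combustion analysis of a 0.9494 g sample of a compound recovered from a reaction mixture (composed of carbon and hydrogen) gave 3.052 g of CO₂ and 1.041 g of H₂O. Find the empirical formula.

mol C = 3.052 g CO₂ ÷ 44.009 g/mol = 0.069349 mol
mol H = 2 × 1.041 g H₂O ÷ 18.015 g/mol = 0.11557 mol
Divide by the smallest (0.069349 mol): C 1.000, H 1.666
Multiplying each by 3 gives whole numbers: C 3.00, H 5.00

C3H5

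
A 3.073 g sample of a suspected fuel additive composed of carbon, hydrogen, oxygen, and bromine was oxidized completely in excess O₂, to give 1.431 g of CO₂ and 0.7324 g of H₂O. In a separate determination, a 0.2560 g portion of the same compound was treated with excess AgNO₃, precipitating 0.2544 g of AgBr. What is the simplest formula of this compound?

C2H5BrO5

mol C = 1.431 g CO₂ ÷ 44.009 g/mol = 0.032516 mol
mol H = 2 × 0.7324 g H₂O ÷ 18.015 g/mol = 0.081310 mol
From the AgBr data: mol Br per gram of compound = (0.2544 ÷ 187.772) ÷ 0.2560 = 0.0052923 mol/g, so in the 3.073 g combustion sample mol Br = 0.016263 mol
mass O = 3.073 − (0.39055 + 0.081960 + 1.2995) = 1.3010 g → mol O = 1.3010 ÷ 15.999 = 0.081317 mol
Divide by the smallest (0.016263 mol): C 1.999, H 5.000, Br 1.000, O 5.000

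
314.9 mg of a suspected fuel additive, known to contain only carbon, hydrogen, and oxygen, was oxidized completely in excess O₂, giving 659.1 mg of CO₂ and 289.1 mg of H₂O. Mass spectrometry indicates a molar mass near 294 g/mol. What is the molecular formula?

C14H30O6

mol C = 0.6591 g CO₂ ÷ 44.009 g/mol = 0.014976 mol
mol H = 2 × 0.2891 g H₂O ÷ 18.015 g/mol = 0.032095 mol
mass O = 0.3149 − (0.17988 + 0.032352) = 0.10267 g → mol O = 0.10267 ÷ 15.999 = 0.0064170 mol
Divide by the smallest (0.0064170 mol): C 2.334, H 5.002, O 1.000
Multiplying each by 3 gives whole numbers: C 7.00, H 15.00, O 3.00
Empirical formula: C7H15O3
Empirical-formula mass = 147.19 g/mol; 294 ÷ 147.19 ≈ 2, so the molecular formula is C14H30O6.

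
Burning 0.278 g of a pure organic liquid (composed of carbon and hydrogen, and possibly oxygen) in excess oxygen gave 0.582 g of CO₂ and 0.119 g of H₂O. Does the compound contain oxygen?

mol C = 0.582 g CO₂ ÷ 44.009 g/mol = 0.01322 mol
mol H = 2 × 0.119 g H₂O ÷ 18.015 g/mol = 0.01321 mol
C and H account for only 0.1722 g of the 0.278 g sample; the remaining 0.1058 g must be oxygen.

yes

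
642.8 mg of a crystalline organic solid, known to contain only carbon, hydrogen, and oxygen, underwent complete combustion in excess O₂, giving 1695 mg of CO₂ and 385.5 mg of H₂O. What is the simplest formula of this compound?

mol C = 1.695 g CO₂ ÷ 44.009 g/mol = 0.038515 mol
mol H = 2 × 0.3855 g H₂O ÷ 18.015 g/mol = 0.042798 mol
mass O = 0.6428 − (0.46260 + 0.043140) = 0.13706 g → mol O = 0.13706 ÷ 15.999 = 0.0085667 mol
Divide by the smallest (0.0085667 mol): C 4.496, H 4.996, O 1.000
Multiplying each by 2 gives whole numbers: C 8.99, H 9.99, O 2.00

C9H10O2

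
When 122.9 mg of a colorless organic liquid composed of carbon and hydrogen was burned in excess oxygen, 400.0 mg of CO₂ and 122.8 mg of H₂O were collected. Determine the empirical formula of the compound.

mol C = 0.4000 g CO₂ ÷ 44.009 g/mol = 0.0090890 mol
mol H = 2 × 0.1228 g H₂O ÷ 18.015 g/mol = 0.013633 mol
Divide by the smallest (0.0090890 mol): C 1.000, H 1.500
Multiplying each by 2 gives whole numbers: C 2.00, H 3.00

C2H3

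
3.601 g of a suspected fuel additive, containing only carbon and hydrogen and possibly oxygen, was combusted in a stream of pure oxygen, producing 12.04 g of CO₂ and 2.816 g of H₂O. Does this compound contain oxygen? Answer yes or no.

no

mol C = 12.04 g CO₂ ÷ 44.009 g/mol = 0.27358 mol
mol H = 2 × 2.816 g H₂O ÷ 18.015 g/mol = 0.31263 mol
C and H together account for 3.6011 g — essentially the entire 3.601 g sample — so the compound contains no oxygen.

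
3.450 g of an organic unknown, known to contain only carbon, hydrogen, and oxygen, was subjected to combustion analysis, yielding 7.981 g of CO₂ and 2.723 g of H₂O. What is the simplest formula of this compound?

C3H5O

mol C = 7.981 g CO₂ ÷ 44.009 g/mol = 0.18135 mol
mol H = 2 × 2.723 g H₂O ÷ 18.015 g/mol = 0.30230 mol
mass O = 3.450 − (2.1782 + 0.30472) = 0.96709 g → mol O = 0.96709 ÷ 15.999 = 0.060447 mol
Divide by the smallest (0.060447 mol): C 3.000, H 5.001, O 1.000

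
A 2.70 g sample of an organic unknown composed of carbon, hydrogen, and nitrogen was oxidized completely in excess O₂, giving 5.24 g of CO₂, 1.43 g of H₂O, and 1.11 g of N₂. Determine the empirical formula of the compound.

mol C = 5.24 g CO₂ ÷ 44.009 g/mol = 0.1191 mol
mol H = 2 × 1.43 g H₂O ÷ 18.015 g/mol = 0.1588 mol
mol N = 2 × 1.11 g N₂ ÷ 28.014 g/mol = 0.07925 mol
Divide by the smallest (0.07925 mol): C 1.502, H 2.003, N 1.000
Multiplying each by 2 gives whole numbers: C 3.00, H 4.01, N 2.00

C3H4N2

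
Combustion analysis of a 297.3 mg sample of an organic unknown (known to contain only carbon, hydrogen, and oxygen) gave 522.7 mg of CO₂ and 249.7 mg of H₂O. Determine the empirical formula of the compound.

C3H7O2

mol C = 0.5227 g CO₂ ÷ 44.009 g/mol = 0.011877 mol
mol H = 2 × 0.2497 g H₂O ÷ 18.015 g/mol = 0.027721 mol
mass O = 0.2973 − (0.14266 + 0.027943) = 0.12670 g → mol O = 0.12670 ÷ 15.999 = 0.0079193 mol
Divide by the smallest (0.0079193 mol): C 1.500, H 3.500, O 1.000
Multiplying each by 2 gives whole numbers: C 3.00, H 7.00, O 2.00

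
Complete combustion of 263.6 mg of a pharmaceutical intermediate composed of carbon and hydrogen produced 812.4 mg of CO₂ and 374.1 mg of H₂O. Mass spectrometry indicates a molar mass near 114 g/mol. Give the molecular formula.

C8H18

mol C = 0.8124 g CO₂ ÷ 44.009 g/mol = 0.018460 mol
mol H = 2 × 0.3741 g H₂O ÷ 18.015 g/mol = 0.041532 mol
Divide by the smallest (0.018460 mol): C 1.000, H 2.250
Multiplying each by 4 gives whole numbers: C 4.00, H 9.00
Empirical formula: C4H9
Empirical-formula mass = 57.12 g/mol; 114 ÷ 57.12 ≈ 2, so the molecular formula is C8H18.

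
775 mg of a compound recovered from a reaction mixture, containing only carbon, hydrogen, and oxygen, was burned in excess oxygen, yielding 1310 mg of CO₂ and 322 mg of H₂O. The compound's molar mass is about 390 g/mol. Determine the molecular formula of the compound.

C15H18O12

mol C = 1.31 g CO₂ ÷ 44.009 g/mol = 0.02977 mol
mol H = 2 × 0.322 g H₂O ÷ 18.015 g/mol = 0.03575 mol
mass O = 0.775 − (0.3575 + 0.03603) = 0.3814 g → mol O = 0.3814 ÷ 15.999 = 0.02384 mol
Divide by the smallest (0.02384 mol): C 1.249, H 1.499, O 1.000
Multiplying each by 4 gives whole numbers: C 4.99, H 6.00, O 4.00
Empirical formula: C5H6O4
Empirical-formula mass = 130.10 g/mol; 390 ÷ 130.10 ≈ 3, so the molecular formula is C15H18O12.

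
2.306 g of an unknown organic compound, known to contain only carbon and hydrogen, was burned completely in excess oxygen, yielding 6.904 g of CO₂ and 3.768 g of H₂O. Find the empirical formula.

mol C = 6.904 g CO₂ ÷ 44.009 g/mol = 0.15688 mol
mol H = 2 × 3.768 g H₂O ÷ 18.015 g/mol = 0.41832 mol
Divide by the smallest (0.15688 mol): C 1.000, H 2.667
Multiplying each by 3 gives whole numbers: C 3.00, H 8.00

C3H8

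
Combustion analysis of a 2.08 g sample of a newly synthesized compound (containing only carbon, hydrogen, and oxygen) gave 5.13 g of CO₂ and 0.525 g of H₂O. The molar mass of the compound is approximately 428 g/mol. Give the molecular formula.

C24H12O8

mol C = 5.13 g CO₂ ÷ 44.009 g/mol = 0.1166 mol
mol H = 2 × 0.525 g H₂O ÷ 18.015 g/mol = 0.05828 mol
mass O = 2.08 − (1.400 + 0.05875) = 0.6212 g → mol O = 0.6212 ÷ 15.999 = 0.03883 mol
Divide by the smallest (0.03883 mol): C 3.002, H 1.501, O 1.000
Multiplying each by 2 gives whole numbers: C 6.00, H 3.00, O 2.00
Empirical formula: C6H3O2
Empirical-formula mass = 107.09 g/mol; 428 ÷ 107.09 ≈ 4, so the molecular formula is C24H12O8.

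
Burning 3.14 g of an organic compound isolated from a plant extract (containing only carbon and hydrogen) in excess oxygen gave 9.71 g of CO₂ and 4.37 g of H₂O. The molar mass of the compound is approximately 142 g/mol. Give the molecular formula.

mol C = 9.71 g CO₂ ÷ 44.009 g/mol = 0.2206 mol
mol H = 2 × 4.37 g H₂O ÷ 18.015 g/mol = 0.4852 mol
Divide by the smallest (0.2206 mol): C 1.000, H 2.199
Multiplying each by 5 gives whole numbers: C 5.00, H 10.99
Empirical formula: C5H11
Empirical-formula mass = 71.14 g/mol; 142 ÷ 71.14 ≈ 2, so the molecular formula is C10H22.

C10H22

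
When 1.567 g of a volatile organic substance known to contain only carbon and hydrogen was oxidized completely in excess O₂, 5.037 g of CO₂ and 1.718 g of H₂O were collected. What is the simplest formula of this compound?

C3H5

mol C = 5.037 g CO₂ ÷ 44.009 g/mol = 0.11445 mol
mol H = 2 × 1.718 g H₂O ÷ 18.015 g/mol = 0.19073 mol
Divide by the smallest (0.11445 mol): C 1.000, H 1.666
Multiplying each by 3 gives whole numbers: C 3.00, H 5.00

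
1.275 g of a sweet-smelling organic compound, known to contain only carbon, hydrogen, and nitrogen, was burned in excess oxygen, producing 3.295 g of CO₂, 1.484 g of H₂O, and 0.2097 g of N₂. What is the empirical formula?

C5H11N

mol C = 3.295 g CO₂ ÷ 44.009 g/mol = 0.074871 mol
mol H = 2 × 1.484 g H₂O ÷ 18.015 g/mol = 0.16475 mol
mol N = 2 × 0.2097 g N₂ ÷ 28.014 g/mol = 0.014971 mol
Divide by the smallest (0.014971 mol): C 5.001, H 11.005, N 1.000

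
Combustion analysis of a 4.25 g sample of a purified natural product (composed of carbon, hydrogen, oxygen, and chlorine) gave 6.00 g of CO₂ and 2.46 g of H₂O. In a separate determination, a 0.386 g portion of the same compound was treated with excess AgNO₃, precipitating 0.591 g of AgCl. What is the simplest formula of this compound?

mol C = 6.00 g CO₂ ÷ 44.009 g/mol = 0.1363 mol
mol H = 2 × 2.46 g H₂O ÷ 18.015 g/mol = 0.2731 mol
From the AgCl data: mol Cl per gram of compound = (0.591 ÷ 143.318) ÷ 0.386 = 0.01068 mol/g, so in the 4.25 g combustion sample mol Cl = 0.04540 mol
mass O = 4.25 − (1.638 + 0.2753 + 1.610) = 0.7276 g → mol O = 0.7276 ÷ 15.999 = 0.04548 mol
Divide by the smallest (0.04540 mol): C 3.003, H 6.015, Cl 1.000, O 1.002

C3H6ClO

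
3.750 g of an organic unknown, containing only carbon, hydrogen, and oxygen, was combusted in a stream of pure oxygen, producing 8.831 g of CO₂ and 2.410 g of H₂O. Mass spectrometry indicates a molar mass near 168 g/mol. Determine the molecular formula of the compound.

mol C = 8.831 g CO₂ ÷ 44.009 g/mol = 0.20066 mol
mol H = 2 × 2.410 g H₂O ÷ 18.015 g/mol = 0.26755 mol
mass O = 3.750 − (2.4102 + 0.26970) = 1.0701 g → mol O = 1.0701 ÷ 15.999 = 0.066888 mol
Divide by the smallest (0.066888 mol): C 3.000, H 4.000, O 1.000
Empirical formula: C3H4O
Empirical-formula mass = 56.06 g/mol; 168 ÷ 56.06 ≈ 3, so the molecular formula is C9H12O3.

C9H12O3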